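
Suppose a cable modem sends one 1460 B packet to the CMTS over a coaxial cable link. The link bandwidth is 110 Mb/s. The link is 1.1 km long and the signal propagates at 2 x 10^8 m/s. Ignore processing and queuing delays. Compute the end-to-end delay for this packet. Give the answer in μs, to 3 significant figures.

L = 1460 × 8 = 11680 bits.
Transmission delay = L/R = 11680 / 110000000 = 106.182 μs.
Propagation delay = d/s = 1100 m / 200000000 m/s = 5.5 μs.
Total = 112 μs.

112 μs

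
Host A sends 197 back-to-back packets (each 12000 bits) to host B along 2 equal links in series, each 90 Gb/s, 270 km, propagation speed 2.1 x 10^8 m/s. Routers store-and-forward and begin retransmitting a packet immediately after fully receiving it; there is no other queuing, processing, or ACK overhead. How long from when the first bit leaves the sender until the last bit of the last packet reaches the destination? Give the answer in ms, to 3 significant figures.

2.60 ms

Per-hop transmission t_tx = L/R = 12000/90000000000 = 0.000133333 ms.
Per-hop propagation t_prop = 270000/210000000 = 1.28571 ms.
Pipeline fill: first packet needs 2·t_tx to clear all hops; remaining 196 packets each add one t_tx.
Total = (2+197-1)·t_tx + 2·t_prop = 198·0.000133333 + 2·1.28571 = 2.60 ms.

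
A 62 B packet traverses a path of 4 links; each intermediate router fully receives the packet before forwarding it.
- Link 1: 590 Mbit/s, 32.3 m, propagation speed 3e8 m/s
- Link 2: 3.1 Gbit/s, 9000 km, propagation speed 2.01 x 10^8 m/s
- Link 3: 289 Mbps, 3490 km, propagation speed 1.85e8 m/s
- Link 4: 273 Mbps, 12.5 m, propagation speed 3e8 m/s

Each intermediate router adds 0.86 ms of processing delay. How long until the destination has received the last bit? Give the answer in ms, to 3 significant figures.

66.2 ms

L = 62 × 8 = 496 bits.
Transmission delays (L/R per hop): 0.000840678, 0.00016, 0.00171626, 0.00181685 ms; sum = 0.00453379 ms.
Propagation delays (d/s per hop): 0.000107667, 44.7761, 18.8649, 4.16667e-05 ms; sum = 63.6411 ms.
Processing at 3 router(s): 3 × 0.86 ms = 2.58 ms.
End-to-end = 66.2 ms.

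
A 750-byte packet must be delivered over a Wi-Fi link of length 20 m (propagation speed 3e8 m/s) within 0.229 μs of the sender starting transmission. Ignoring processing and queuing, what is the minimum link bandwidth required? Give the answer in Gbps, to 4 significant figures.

36.96 Gbps

L = 6000 bits.
Propagation delay = 20 / 300000000 = 0.0666667 μs.
Transmission budget = 0.229 − 0.0666667 = 0.162333 μs.
R ≥ L / t_tx = 6000 bits / 1.62333e-07 s = 36.96 Gbps.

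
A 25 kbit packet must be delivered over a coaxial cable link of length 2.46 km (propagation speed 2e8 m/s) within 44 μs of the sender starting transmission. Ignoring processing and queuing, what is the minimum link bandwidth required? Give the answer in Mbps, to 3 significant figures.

Propagation delay = 2460 / 200000000 = 12.3 μs.
Transmission budget = 44 − 12.3 = 31.7 μs.
R ≥ L / t_tx = 25000 bits / 3.17e-05 s = 789 Mbps.

789 Mbps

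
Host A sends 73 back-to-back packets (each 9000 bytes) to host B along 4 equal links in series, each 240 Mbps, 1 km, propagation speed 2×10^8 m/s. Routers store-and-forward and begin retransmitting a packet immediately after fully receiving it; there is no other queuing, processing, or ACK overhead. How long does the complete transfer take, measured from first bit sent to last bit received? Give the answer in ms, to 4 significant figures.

22.82 ms

Per-hop transmission t_tx = L/R = 72000/240000000 = 0.3 ms.
Per-hop propagation t_prop = 1000/200000000 = 0.005 ms.
Pipeline fill: first packet needs 4·t_tx to clear all hops; remaining 72 packets each add one t_tx.
Total = (4+73-1)·t_tx + 4·t_prop = 76·0.3 + 4·0.005 = 22.82 ms.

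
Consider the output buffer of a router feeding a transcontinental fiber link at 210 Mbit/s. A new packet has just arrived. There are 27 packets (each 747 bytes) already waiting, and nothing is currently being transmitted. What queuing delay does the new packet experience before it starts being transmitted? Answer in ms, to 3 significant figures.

0.768 ms

Each queued packet: L/R = 5976/210000000 = 0.0284571 ms.
27 queued → 0.768343 ms.
Queuing delay = 0.768 ms.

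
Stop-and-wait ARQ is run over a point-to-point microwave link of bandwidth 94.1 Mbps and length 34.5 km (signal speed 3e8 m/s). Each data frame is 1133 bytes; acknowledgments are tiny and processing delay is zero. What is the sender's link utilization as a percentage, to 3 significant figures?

29.5 %

t_tx = L/R = 9064/94100000 = 9.63231e-05 s.
t_prop = 34500/300000000 = 0.000115 s; RTT = 0.00023 s.
Cycle = t_tx + RTT = 0.000326323 s.
Utilization = t_tx / cycle = 9.63231e-05/0.000326323 = 29.5 %.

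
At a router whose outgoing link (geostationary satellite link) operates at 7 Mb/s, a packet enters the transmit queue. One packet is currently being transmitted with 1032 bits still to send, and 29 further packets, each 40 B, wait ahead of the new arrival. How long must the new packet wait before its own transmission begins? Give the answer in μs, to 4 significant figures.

Each queued packet: L/R = 320/7000000 = 45.7143 μs.
29 queued → 1325.71 μs.
Plus remaining 1032 bits of current packet: 147.429 μs.
Queuing delay = 1473 μs.

1473 μs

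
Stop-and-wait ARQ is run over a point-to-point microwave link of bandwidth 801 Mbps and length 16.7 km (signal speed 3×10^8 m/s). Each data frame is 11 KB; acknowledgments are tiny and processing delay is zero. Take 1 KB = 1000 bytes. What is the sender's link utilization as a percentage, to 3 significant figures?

t_tx = L/R = 88000/801000000 = 0.000109863 s.
t_prop = 16700/300000000 = 5.56667e-05 s; RTT = 0.000111333 s.
Cycle = t_tx + RTT = 0.000221196 s.
Utilization = t_tx / cycle = 0.000109863/0.000221196 = 49.7 %.

49.7 %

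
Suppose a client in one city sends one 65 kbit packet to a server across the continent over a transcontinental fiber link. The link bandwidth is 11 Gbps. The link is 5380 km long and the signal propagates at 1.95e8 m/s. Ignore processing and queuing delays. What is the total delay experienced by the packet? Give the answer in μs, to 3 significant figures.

27600 μs

L = 65000 bits.
Transmission delay = L/R = 65000 / 11000000000 = 5.90909 μs.
Propagation delay = d/s = 5380000 m / 195000000 m/s = 27589.7 μs.
Total = 27600 μs.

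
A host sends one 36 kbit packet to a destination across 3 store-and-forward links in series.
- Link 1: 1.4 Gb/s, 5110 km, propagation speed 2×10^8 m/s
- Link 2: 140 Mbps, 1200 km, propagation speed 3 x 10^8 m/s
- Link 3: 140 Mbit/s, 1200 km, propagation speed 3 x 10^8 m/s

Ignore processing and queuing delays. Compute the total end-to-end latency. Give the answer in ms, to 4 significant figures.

L = 36000 bits.
Transmission delays (L/R per hop): 0.0257143, 0.257143, 0.257143 ms; sum = 0.54 ms.
Propagation delays (d/s per hop): 25.55, 4, 4 ms; sum = 33.55 ms.
End-to-end = 34.09 ms.

34.09 ms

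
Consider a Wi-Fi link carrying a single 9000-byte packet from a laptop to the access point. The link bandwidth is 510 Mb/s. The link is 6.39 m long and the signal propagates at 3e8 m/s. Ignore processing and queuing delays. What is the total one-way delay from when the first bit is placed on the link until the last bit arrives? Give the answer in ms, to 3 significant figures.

0.141 ms

L = 9000 × 8 = 72000 bits.
Transmission delay = L/R = 72000 / 510000000 = 0.141176 ms.
Propagation delay = d/s = 6.39 m / 300000000 m/s = 2.13e-05 ms.
Total = 0.141 ms.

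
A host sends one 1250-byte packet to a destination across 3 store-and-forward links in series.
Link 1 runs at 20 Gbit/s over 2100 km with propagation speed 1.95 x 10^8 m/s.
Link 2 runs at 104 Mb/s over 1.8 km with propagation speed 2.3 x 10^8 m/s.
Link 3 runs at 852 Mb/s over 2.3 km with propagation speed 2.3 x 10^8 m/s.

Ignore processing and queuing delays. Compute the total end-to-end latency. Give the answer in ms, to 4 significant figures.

10.90 ms

L = 1250 × 8 = 10000 bits.
Transmission delays (L/R per hop): 0.0005, 0.0961538, 0.0117371 ms; sum = 0.108391 ms.
Propagation delays (d/s per hop): 10.7692, 0.00782609, 0.01 ms; sum = 10.7871 ms.
End-to-end = 10.90 ms.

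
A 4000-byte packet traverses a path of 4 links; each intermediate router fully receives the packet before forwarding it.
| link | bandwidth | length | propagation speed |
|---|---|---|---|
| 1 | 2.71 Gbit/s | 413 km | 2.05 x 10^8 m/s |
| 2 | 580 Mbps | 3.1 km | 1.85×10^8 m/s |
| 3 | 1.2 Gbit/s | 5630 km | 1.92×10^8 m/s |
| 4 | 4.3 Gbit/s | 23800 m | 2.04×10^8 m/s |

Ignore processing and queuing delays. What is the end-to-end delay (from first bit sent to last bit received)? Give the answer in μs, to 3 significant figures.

31600 μs

L = 4000 × 8 = 32000 bits.
Transmission delays (L/R per hop): 11.8081, 55.1724, 26.6667, 7.44186 μs; sum = 101.089 μs.
Propagation delays (d/s per hop): 2014.63, 16.7568, 29322.9, 116.667 μs; sum = 31471 μs.
End-to-end = 31600 μs.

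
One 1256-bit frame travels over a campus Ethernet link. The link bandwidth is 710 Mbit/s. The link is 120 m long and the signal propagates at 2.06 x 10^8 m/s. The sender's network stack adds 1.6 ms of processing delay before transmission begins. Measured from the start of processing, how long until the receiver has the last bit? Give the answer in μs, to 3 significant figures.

Transmission delay = L/R = 1256 / 710000000 = 1.76901 μs.
Propagation delay = d/s = 120 m / 206000000 m/s = 0.582524 μs.
Plus processing delay 1.6 ms = 1600 μs.
Total = 1600 μs.

1600 μs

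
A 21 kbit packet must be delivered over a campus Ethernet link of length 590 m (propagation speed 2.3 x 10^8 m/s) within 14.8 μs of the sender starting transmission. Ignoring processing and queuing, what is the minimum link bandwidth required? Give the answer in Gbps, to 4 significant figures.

1.716 Gbps

Propagation delay = 590 / 2.3e+08 = 2.56522 μs.
Transmission budget = 14.8 − 2.56522 = 12.2348 μs.
R ≥ L / t_tx = 21000 bits / 1.22348e-05 s = 1.716 Gbps.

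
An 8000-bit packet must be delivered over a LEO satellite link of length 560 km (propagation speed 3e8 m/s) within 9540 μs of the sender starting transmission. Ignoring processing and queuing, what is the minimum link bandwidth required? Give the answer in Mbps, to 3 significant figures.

1.04 Mbps

Propagation delay = 560000 / 300000000 = 1866.67 μs.
Transmission budget = 9540 − 1866.67 = 7673.33 μs.
R ≥ L / t_tx = 8000 bits / 0.00767333 s = 1.04 Mbps.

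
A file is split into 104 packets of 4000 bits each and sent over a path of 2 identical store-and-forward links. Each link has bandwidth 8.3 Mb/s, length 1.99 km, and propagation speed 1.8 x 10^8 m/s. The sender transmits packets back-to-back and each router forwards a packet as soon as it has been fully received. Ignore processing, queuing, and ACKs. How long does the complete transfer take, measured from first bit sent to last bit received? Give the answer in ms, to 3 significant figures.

50.6 ms

Per-hop transmission t_tx = L/R = 4000/8.3e+06 = 0.481928 ms.
Per-hop propagation t_prop = 1990/180000000 = 0.0110556 ms.
Pipeline fill: first packet needs 2·t_tx to clear all hops; remaining 103 packets each add one t_tx.
Total = (2+104-1)·t_tx + 2·t_prop = 105·0.481928 + 2·0.0110556 = 50.6 ms.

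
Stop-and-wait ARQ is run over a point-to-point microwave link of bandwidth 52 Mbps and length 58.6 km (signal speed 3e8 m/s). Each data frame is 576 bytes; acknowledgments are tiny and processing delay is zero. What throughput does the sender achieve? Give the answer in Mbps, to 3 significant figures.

9.61 Mbps

t_tx = L/R = 4608/52000000 = 8.86154e-05 s.
t_prop = 58600/300000000 = 0.000195333 s; RTT = 0.000390667 s.
Cycle = t_tx + RTT = 0.000479282 s.
Throughput = L / cycle = 4608 / 0.000479282 = 9.61 Mbps.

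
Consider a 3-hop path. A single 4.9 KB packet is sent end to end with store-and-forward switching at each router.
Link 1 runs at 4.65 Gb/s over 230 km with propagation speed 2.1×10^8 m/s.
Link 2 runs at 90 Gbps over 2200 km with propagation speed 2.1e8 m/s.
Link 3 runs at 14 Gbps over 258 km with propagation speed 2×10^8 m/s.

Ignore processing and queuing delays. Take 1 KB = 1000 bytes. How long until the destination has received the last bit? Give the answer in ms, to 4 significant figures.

12.87 ms

L = 39200 bits.
Transmission delays (L/R per hop): 0.00843011, 0.000435556, 0.0028 ms; sum = 0.0116657 ms.
Propagation delays (d/s per hop): 1.09524, 10.4762, 1.29 ms; sum = 12.8614 ms.
End-to-end = 12.87 ms.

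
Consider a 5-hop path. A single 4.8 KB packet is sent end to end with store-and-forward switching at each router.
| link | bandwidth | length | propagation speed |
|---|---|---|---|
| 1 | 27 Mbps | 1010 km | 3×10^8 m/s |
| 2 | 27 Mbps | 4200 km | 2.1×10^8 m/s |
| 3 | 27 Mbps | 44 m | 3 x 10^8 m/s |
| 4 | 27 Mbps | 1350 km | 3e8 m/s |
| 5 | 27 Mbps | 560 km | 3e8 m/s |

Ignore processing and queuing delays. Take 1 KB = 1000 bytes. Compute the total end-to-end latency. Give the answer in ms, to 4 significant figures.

L = 38400 bits.
Transmission delay per hop = L/R = 38400/27000000 = 1.42222 ms; 5 hops → 7.11111 ms.
Propagation delays (d/s per hop): 3.36667, 20, 0.000146667, 4.5, 1.86667 ms; sum = 29.7335 ms.
End-to-end = 36.84 ms.

36.84 ms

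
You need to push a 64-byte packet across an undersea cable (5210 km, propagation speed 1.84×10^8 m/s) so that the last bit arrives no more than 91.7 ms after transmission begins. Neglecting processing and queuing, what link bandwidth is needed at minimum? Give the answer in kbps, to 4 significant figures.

8.078 kbps

L = 512 bits.
Propagation delay = 5210000 / 184000000 = 28.3152 ms.
Transmission budget = 91.7 − 28.3152 = 63.3848 ms.
R ≥ L / t_tx = 512 bits / 0.0633848 s = 8.078 kbps.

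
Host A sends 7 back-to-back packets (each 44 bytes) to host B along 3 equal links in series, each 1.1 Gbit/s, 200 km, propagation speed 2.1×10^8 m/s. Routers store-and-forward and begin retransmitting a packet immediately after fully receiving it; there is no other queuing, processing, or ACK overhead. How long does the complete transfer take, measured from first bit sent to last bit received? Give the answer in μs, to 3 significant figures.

Per-hop transmission t_tx = L/R = 352/1100000000 = 0.32 μs.
Per-hop propagation t_prop = 200000/210000000 = 952.381 μs.
Pipeline fill: first packet needs 3·t_tx to clear all hops; remaining 6 packets each add one t_tx.
Total = (3+7-1)·t_tx + 3·t_prop = 9·0.32 + 3·952.381 = 2860 μs.

2860 μs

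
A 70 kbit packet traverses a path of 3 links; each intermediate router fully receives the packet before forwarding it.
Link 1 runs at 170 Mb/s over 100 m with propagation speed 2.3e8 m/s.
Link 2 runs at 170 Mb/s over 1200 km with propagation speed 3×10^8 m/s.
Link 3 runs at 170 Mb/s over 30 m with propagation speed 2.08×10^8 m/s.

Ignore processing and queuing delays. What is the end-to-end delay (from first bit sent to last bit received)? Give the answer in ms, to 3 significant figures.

5.24 ms

L = 70000 bits.
Transmission delay per hop = L/R = 70000/170000000 = 0.411765 ms; 3 hops → 1.23529 ms.
Propagation delays (d/s per hop): 0.000434783, 4, 0.000144231 ms; sum = 4.00058 ms.
End-to-end = 5.24 ms.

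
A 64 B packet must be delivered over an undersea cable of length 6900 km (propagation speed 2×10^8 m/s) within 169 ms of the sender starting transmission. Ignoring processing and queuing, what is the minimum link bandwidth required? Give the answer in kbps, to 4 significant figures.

3.807 kbps

L = 512 bits.
Propagation delay = 6900000 / 200000000 = 34.5 ms.
Transmission budget = 169 − 34.5 = 134.5 ms.
R ≥ L / t_tx = 512 bits / 0.1345 s = 3.807 kbps.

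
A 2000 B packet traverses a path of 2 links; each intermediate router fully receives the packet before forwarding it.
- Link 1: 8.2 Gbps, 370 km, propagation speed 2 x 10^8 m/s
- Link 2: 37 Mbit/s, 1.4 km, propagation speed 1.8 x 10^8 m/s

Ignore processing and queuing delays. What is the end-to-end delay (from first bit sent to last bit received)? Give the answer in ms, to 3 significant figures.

2.29 ms

L = 2000 × 8 = 16000 bits.
Transmission delays (L/R per hop): 0.00195122, 0.432432 ms; sum = 0.434384 ms.
Propagation delays (d/s per hop): 1.85, 0.00777778 ms; sum = 1.85778 ms.
End-to-end = 2.29 ms.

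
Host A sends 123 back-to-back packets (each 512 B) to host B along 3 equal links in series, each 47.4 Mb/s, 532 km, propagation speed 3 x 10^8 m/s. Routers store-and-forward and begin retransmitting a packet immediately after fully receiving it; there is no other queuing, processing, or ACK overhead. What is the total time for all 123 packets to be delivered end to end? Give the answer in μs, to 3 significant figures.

16100 μs

Per-hop transmission t_tx = L/R = 4096/47400000 = 86.4135 μs.
Per-hop propagation t_prop = 532000/300000000 = 1773.33 μs.
Pipeline fill: first packet needs 3·t_tx to clear all hops; remaining 122 packets each add one t_tx.
Total = (3+123-1)·t_tx + 3·t_prop = 125·86.4135 + 3·1773.33 = 16100 μs.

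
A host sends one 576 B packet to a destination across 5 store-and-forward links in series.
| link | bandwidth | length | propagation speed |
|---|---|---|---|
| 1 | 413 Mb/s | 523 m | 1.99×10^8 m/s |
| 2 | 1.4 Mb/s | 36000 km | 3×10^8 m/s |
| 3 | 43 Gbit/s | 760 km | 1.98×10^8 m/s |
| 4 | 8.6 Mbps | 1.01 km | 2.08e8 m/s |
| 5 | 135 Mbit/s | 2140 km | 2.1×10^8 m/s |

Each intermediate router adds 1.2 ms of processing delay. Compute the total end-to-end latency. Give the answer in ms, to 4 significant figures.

L = 576 × 8 = 4608 bits.
Transmission delays (L/R per hop): 0.0111574, 3.29143, 0.000107163, 0.535814, 0.0341333 ms; sum = 3.87264 ms.
Propagation delays (d/s per hop): 0.00262814, 120, 3.83838, 0.00485577, 10.1905 ms; sum = 134.036 ms.
Processing at 4 router(s): 4 × 1.2 ms = 4.8 ms.
End-to-end = 142.7 ms.

142.7 ms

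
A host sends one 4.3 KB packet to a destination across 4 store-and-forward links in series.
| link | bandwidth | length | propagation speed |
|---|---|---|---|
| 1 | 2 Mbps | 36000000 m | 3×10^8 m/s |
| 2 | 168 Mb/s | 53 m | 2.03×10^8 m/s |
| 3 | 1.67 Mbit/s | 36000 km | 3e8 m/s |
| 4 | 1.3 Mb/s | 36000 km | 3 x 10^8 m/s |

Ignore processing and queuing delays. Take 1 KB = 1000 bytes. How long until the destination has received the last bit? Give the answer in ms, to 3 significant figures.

L = 34400 bits.
Transmission delays (L/R per hop): 17.2, 0.204762, 20.5988, 26.4615 ms; sum = 64.4651 ms.
Propagation delays (d/s per hop): 120, 0.000261084, 120, 120 ms; sum = 360 ms.
End-to-end = 424 ms.

424 ms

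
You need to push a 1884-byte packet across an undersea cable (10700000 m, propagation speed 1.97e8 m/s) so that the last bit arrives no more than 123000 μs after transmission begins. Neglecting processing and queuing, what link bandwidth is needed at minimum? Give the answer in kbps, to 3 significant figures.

L = 15072 bits.
Propagation delay = 10700000 / 197000000 = 54314.7 μs.
Transmission budget = 123000 − 54314.7 = 68685.3 μs.
R ≥ L / t_tx = 15072 bits / 0.0686853 s = 219 kbps.

219 kbps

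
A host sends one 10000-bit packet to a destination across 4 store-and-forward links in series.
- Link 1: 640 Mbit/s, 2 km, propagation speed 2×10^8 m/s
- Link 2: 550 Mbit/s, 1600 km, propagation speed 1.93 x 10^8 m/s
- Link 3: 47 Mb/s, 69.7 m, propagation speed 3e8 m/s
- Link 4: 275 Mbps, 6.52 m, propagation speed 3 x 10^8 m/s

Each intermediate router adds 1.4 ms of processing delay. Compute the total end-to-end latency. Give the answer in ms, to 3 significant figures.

Transmission delays (L/R per hop): 0.015625, 0.0181818, 0.212766, 0.0363636 ms; sum = 0.282936 ms.
Propagation delays (d/s per hop): 0.01, 8.29016, 0.000232333, 2.17333e-05 ms; sum = 8.30041 ms.
Processing at 3 router(s): 3 × 1.4 ms = 4.2 ms.
End-to-end = 12.8 ms.

12.8 ms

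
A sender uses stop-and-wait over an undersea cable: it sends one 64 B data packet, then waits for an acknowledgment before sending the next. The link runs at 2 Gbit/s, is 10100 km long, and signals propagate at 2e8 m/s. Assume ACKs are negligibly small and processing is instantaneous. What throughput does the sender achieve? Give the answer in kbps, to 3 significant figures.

5.07 kbps

t_tx = L/R = 512/2000000000 = 2.56e-07 s.
t_prop = 10100000/200000000 = 0.0505 s; RTT = 0.101 s.
Cycle = t_tx + RTT = 0.101 s.
Throughput = L / cycle = 512 / 0.101 = 5.07 kbps.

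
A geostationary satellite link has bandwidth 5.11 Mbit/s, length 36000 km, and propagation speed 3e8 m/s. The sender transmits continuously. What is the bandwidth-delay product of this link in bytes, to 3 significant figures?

Propagation delay = 36000000 / 300000000 = 0.12 s.
BDP = R × t_prop = 5110000 × 0.12 = 613200 bits.
In bytes: 613200/8 = 76700 bytes.

76700 bytes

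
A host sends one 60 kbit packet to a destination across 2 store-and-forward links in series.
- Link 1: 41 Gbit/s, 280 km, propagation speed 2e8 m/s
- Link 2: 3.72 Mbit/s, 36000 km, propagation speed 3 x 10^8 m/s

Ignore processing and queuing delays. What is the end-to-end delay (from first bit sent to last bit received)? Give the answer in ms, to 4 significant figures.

L = 60000 bits.
Transmission delays (L/R per hop): 0.00146341, 16.129 ms; sum = 16.1305 ms.
Propagation delays (d/s per hop): 1.4, 120 ms; sum = 121.4 ms.
End-to-end = 137.5 ms.

137.5 ms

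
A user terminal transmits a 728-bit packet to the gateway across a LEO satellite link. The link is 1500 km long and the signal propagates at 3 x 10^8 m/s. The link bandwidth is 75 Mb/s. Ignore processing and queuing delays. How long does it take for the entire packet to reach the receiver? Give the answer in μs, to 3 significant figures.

5010 μs

Transmission delay = L/R = 728 / 75000000 = 9.70667 μs.
Propagation delay = d/s = 1500000 m / 300000000 m/s = 5000 μs.
Total = 5010 μs.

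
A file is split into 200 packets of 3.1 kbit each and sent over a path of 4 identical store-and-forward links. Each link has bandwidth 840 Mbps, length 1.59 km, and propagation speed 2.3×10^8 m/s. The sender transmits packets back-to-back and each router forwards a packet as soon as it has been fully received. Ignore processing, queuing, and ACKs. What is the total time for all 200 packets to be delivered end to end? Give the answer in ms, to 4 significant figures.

Per-hop transmission t_tx = L/R = 3100/840000000 = 0.00369048 ms.
Per-hop propagation t_prop = 1590/2.3e+08 = 0.00691304 ms.
Pipeline fill: first packet needs 4·t_tx to clear all hops; remaining 199 packets each add one t_tx.
Total = (4+200-1)·t_tx + 4·t_prop = 203·0.00369048 + 4·0.00691304 = 0.7768 ms.

0.7768 ms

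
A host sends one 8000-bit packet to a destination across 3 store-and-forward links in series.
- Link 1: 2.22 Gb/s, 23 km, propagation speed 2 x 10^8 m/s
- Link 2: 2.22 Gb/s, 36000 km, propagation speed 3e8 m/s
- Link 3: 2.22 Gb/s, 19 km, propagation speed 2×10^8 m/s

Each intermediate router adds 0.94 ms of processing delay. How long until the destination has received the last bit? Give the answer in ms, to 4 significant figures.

122.1 ms

Transmission delay per hop = L/R = 8000/2220000000 = 0.0036036 ms; 3 hops → 0.0108108 ms.
Propagation delays (d/s per hop): 0.115, 120, 0.095 ms; sum = 120.21 ms.
Processing at 2 router(s): 2 × 0.94 ms = 1.88 ms.
End-to-end = 122.1 ms.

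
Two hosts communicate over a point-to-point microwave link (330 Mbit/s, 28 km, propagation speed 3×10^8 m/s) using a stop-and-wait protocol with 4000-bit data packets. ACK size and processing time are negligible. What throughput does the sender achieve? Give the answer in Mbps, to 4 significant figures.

20.12 Mbps

t_tx = L/R = 4000/330000000 = 1.21212e-05 s.
t_prop = 28000/300000000 = 9.33333e-05 s; RTT = 0.000186667 s.
Cycle = t_tx + RTT = 0.000198788 s.
Throughput = L / cycle = 4000 / 0.000198788 = 20.12 Mbps.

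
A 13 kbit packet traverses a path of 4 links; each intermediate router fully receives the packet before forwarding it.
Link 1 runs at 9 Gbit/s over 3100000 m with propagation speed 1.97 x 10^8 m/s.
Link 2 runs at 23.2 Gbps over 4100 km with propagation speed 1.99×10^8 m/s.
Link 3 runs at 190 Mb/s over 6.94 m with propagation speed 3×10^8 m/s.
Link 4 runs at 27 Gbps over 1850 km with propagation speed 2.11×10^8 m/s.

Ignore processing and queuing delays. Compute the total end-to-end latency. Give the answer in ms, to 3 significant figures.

L = 13000 bits.
Transmission delays (L/R per hop): 0.00144444, 0.000560345, 0.0684211, 0.000481481 ms; sum = 0.0709073 ms.
Propagation delays (d/s per hop): 15.736, 20.603, 2.31333e-05, 8.76777 ms; sum = 45.1069 ms.
End-to-end = 45.2 ms.

45.2 ms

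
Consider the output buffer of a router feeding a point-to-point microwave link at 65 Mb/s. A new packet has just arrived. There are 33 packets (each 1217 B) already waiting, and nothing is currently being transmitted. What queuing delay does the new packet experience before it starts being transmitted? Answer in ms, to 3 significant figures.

Each queued packet: L/R = 9736/65000000 = 0.149785 ms.
33 queued → 4.94289 ms.
Queuing delay = 4.94 ms.

4.94 ms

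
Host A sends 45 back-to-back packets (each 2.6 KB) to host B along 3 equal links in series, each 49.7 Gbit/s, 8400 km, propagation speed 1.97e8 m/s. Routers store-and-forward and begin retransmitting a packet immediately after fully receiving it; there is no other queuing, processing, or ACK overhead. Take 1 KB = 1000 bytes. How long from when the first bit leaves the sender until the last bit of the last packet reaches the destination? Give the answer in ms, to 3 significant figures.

Per-hop transmission t_tx = L/R = 20800/49700000000 = 0.000418511 ms.
Per-hop propagation t_prop = 8400000/197000000 = 42.6396 ms.
Pipeline fill: first packet needs 3·t_tx to clear all hops; remaining 44 packets each add one t_tx.
Total = (3+45-1)·t_tx + 3·t_prop = 47·0.000418511 + 3·42.6396 = 128 ms.

128 ms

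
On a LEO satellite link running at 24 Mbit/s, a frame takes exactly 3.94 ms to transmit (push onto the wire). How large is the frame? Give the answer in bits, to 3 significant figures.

94600 bits

L = R × t_tx = 24000000 b/s × 0.00394 s = 94560 bits.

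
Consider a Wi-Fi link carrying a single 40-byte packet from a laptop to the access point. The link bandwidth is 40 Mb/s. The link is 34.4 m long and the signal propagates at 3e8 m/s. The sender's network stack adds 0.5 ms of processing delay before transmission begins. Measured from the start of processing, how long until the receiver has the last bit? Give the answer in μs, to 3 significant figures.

508 μs

L = 40 × 8 = 320 bits.
Transmission delay = L/R = 320 / 40000000 = 8 μs.
Propagation delay = d/s = 34.4 m / 300000000 m/s = 0.114667 μs.
Plus processing delay 0.5 ms = 500 μs.
Total = 508 μs.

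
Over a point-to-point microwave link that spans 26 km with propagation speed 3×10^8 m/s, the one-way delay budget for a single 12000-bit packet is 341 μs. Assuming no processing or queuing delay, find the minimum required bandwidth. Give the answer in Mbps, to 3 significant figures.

47.2 Mbps

Propagation delay = 26000 / 300000000 = 86.6667 μs.
Transmission budget = 341 − 86.6667 = 254.333 μs.
R ≥ L / t_tx = 12000 bits / 0.000254333 s = 47.2 Mbps.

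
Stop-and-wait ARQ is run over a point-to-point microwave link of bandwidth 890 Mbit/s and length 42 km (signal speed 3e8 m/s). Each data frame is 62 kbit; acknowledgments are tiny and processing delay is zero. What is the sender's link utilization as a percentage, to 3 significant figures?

19.9 %

t_tx = L/R = 62000/890000000 = 6.96629e-05 s.
t_prop = 42000/300000000 = 0.00014 s; RTT = 0.00028 s.
Cycle = t_tx + RTT = 0.000349663 s.
Utilization = t_tx / cycle = 6.96629e-05/0.000349663 = 19.9 %.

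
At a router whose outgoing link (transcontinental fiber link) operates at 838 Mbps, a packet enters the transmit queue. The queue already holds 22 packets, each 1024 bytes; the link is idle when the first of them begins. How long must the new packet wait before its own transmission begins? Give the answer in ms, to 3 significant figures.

0.215 ms

Each queued packet: L/R = 8192/838000000 = 0.00977566 ms.
22 queued → 0.215064 ms.
Queuing delay = 0.215 ms.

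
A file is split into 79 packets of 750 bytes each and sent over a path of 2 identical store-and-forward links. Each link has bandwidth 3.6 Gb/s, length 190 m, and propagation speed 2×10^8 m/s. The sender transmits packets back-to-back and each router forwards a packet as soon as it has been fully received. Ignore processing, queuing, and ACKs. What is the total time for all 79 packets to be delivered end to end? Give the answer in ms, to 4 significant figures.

Per-hop transmission t_tx = L/R = 6000/3600000000 = 0.00166667 ms.
Per-hop propagation t_prop = 190/200000000 = 0.00095 ms.
Pipeline fill: first packet needs 2·t_tx to clear all hops; remaining 78 packets each add one t_tx.
Total = (2+79-1)·t_tx + 2·t_prop = 80·0.00166667 + 2·0.00095 = 0.1352 ms.

0.1352 ms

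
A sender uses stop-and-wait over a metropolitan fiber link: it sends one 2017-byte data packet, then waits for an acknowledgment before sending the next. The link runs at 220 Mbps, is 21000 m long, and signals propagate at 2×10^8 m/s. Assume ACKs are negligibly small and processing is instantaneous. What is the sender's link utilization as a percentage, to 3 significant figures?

t_tx = L/R = 16136/220000000 = 7.33455e-05 s.
t_prop = 21000/200000000 = 0.000105 s; RTT = 0.00021 s.
Cycle = t_tx + RTT = 0.000283345 s.
Utilization = t_tx / cycle = 7.33455e-05/0.000283345 = 25.9 %.

25.9 %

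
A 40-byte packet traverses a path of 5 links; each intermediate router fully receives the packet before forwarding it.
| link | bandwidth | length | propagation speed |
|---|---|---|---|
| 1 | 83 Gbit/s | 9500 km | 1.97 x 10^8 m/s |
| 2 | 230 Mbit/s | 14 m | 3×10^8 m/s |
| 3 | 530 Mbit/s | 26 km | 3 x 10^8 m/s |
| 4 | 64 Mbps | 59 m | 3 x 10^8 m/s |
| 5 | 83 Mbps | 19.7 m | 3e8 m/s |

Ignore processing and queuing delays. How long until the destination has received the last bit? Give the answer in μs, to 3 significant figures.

48300 μs

L = 40 × 8 = 320 bits.
Transmission delays (L/R per hop): 0.00385542, 1.3913, 0.603774, 5, 3.85542 μs; sum = 10.8544 μs.
Propagation delays (d/s per hop): 48223.4, 0.0466667, 86.6667, 0.196667, 0.0656667 μs; sum = 48310.3 μs.
End-to-end = 48300 μs.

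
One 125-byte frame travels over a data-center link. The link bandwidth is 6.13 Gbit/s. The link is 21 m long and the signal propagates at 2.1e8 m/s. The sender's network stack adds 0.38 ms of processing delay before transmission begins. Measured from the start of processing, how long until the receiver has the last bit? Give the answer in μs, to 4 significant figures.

L = 125 × 8 = 1000 bits.
Transmission delay = L/R = 1000 / 6130000000 = 0.163132 μs.
Propagation delay = d/s = 21 m / 210000000 m/s = 0.1 μs.
Plus processing delay 0.38 ms = 380 μs.
Total = 380.3 μs.

380.3 μs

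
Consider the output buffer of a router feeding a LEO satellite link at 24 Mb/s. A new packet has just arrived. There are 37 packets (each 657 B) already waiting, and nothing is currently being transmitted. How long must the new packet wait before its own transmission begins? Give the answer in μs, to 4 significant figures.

Each queued packet: L/R = 5256/24000000 = 219 μs.
37 queued → 8103 μs.
Queuing delay = 8103 μs.

8103 μs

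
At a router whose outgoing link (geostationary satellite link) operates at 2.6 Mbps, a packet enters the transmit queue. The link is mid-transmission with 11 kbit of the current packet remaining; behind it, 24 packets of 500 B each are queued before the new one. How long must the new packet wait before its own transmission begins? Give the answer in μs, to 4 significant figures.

41150 μs

Each queued packet: L/R = 4000/2600000 = 1538.46 μs.
24 queued → 36923.1 μs.
Plus remaining 11000 bits of current packet: 4230.77 μs.
Queuing delay = 41150 μs.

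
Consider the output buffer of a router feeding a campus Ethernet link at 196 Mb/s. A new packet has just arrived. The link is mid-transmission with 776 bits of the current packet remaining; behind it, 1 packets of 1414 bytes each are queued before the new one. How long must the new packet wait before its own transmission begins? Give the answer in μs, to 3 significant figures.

Each queued packet: L/R = 11312/196000000 = 57.7143 μs.
1 queued → 57.7143 μs.
Plus remaining 776 bits of current packet: 3.95918 μs.
Queuing delay = 61.7 μs.

61.7 μs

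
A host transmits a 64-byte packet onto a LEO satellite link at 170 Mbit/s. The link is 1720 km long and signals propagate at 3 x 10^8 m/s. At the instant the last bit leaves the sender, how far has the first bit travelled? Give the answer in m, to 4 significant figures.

t_tx = L/R = 512/170000000 = 3.01176e-06 s.
Distance = s × t_tx = 300000000 × 3.01176e-06 = 903.5 m.

903.5 m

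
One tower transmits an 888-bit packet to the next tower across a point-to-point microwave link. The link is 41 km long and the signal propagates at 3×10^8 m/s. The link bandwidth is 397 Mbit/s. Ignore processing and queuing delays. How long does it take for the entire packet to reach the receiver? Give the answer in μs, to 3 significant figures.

139 μs

Transmission delay = L/R = 888 / 397000000 = 2.23678 μs.
Propagation delay = d/s = 41000 m / 300000000 m/s = 136.667 μs.
Total = 139 μs.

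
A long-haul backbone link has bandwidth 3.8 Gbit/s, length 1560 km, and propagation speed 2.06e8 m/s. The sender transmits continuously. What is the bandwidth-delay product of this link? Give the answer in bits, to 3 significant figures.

28800000 bits

Propagation delay = 1560000 / 206000000 = 0.00757282 s.
BDP = R × t_prop = 3800000000 × 0.00757282 = 28776700 bits.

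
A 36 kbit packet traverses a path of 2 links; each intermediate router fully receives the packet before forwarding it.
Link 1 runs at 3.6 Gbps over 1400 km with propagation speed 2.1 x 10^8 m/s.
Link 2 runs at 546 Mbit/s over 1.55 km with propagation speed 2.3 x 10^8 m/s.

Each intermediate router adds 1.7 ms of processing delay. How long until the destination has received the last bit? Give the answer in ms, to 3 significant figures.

L = 36000 bits.
Transmission delays (L/R per hop): 0.01, 0.0659341 ms; sum = 0.0759341 ms.
Propagation delays (d/s per hop): 6.66667, 0.00673913 ms; sum = 6.67341 ms.
Processing at 1 router(s): 1 × 1.7 ms = 1.7 ms.
End-to-end = 8.45 ms.

8.45 ms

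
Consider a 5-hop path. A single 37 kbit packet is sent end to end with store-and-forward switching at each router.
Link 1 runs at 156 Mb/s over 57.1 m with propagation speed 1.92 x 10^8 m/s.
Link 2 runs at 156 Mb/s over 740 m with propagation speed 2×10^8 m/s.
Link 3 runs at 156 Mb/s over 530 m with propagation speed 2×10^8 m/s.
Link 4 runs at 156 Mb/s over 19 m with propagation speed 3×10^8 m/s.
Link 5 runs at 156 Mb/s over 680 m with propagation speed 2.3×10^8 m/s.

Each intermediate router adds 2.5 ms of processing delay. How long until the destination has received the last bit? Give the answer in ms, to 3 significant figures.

11.2 ms

L = 37000 bits.
Transmission delay per hop = L/R = 37000/156000000 = 0.237179 ms; 5 hops → 1.1859 ms.
Propagation delays (d/s per hop): 0.000297396, 0.0037, 0.00265, 6.33333e-05, 0.00295652 ms; sum = 0.00966725 ms.
Processing at 4 router(s): 4 × 2.5 ms = 10 ms.
End-to-end = 11.2 ms.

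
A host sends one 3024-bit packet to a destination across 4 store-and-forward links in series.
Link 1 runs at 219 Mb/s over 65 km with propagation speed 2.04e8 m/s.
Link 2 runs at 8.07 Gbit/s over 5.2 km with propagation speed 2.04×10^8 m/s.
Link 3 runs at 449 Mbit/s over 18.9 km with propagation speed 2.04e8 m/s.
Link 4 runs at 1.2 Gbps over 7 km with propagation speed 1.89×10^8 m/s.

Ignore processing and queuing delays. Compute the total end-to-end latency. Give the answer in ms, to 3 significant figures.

0.497 ms

Transmission delays (L/R per hop): 0.0138082, 0.000374721, 0.00673497, 0.00252 ms; sum = 0.0234379 ms.
Propagation delays (d/s per hop): 0.318627, 0.0254902, 0.0926471, 0.037037 ms; sum = 0.473802 ms.
End-to-end = 0.497 ms.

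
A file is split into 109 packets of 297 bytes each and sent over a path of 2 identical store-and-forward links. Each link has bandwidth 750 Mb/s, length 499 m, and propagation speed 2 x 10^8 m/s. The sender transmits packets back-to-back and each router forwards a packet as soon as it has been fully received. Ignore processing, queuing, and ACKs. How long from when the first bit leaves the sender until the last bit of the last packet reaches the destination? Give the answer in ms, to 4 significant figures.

0.3535 ms

Per-hop transmission t_tx = L/R = 2376/750000000 = 0.003168 ms.
Per-hop propagation t_prop = 499/200000000 = 0.002495 ms.
Pipeline fill: first packet needs 2·t_tx to clear all hops; remaining 108 packets each add one t_tx.
Total = (2+109-1)·t_tx + 2·t_prop = 110·0.003168 + 2·0.002495 = 0.3535 ms.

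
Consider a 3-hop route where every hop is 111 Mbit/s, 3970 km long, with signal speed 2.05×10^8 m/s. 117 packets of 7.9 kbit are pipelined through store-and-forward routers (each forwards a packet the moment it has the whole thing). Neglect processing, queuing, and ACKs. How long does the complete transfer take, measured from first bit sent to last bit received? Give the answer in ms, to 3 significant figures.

Per-hop transmission t_tx = L/R = 7900/111000000 = 0.0711712 ms.
Per-hop propagation t_prop = 3970000/2.05e+08 = 19.3659 ms.
Pipeline fill: first packet needs 3·t_tx to clear all hops; remaining 116 packets each add one t_tx.
Total = (3+117-1)·t_tx + 3·t_prop = 119·0.0711712 + 3·19.3659 = 66.6 ms.

66.6 ms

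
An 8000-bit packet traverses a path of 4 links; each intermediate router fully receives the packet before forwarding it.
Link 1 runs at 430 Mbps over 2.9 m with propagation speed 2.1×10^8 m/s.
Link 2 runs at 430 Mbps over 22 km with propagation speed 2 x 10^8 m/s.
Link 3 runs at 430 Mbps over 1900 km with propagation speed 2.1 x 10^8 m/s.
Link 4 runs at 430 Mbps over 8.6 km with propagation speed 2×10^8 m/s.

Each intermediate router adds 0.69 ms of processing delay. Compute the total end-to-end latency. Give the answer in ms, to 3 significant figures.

11.3 ms

Transmission delay per hop = L/R = 8000/430000000 = 0.0186047 ms; 4 hops → 0.0744186 ms.
Propagation delays (d/s per hop): 1.38095e-05, 0.11, 9.04762, 0.043 ms; sum = 9.20063 ms.
Processing at 3 router(s): 3 × 0.69 ms = 2.07 ms.
End-to-end = 11.3 ms.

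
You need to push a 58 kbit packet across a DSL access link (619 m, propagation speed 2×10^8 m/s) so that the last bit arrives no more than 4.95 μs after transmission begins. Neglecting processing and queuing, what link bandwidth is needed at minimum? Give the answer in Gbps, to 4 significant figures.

31.27 Gbps

Propagation delay = 619 / 200000000 = 3.095 μs.
Transmission budget = 4.95 − 3.095 = 1.855 μs.
R ≥ L / t_tx = 58000 bits / 1.855e-06 s = 31.27 Gbps.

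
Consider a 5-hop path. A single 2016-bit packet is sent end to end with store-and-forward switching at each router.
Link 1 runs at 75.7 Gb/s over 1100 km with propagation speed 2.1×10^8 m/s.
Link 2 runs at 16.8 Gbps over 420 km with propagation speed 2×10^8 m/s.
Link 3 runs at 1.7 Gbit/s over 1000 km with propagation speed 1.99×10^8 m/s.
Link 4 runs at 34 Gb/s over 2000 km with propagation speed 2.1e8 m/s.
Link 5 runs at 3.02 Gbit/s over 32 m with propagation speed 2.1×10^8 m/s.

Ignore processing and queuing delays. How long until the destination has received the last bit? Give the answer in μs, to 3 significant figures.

21900 μs

Transmission delays (L/R per hop): 0.0266314, 0.12, 1.18588, 0.0592941, 0.66755 μs; sum = 2.05936 μs.
Propagation delays (d/s per hop): 5238.1, 2100, 5025.13, 9523.81, 0.152381 μs; sum = 21887.2 μs.
End-to-end = 21900 μs.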